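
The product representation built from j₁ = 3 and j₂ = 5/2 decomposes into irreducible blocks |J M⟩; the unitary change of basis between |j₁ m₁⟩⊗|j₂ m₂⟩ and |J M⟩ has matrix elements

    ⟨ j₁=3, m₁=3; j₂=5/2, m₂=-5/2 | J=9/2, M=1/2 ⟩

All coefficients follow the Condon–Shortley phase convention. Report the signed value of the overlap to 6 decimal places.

triangle: 1!·5!·4!/11! = 2880/39916800
(j±m)!: 6!·0!·0!·5!·5!·4! = 248832000
prefactor² = (2J+1)·Δ·N² = 13824000/77
  k=0: +1/(0!·1!·0!·0!·5!·4!) = 1/2880
Σ = 1/2880  ⇒  CG² = 13824000/77·(1/2880)² = 5/231
CG = +√(5/231) = +0.147122

+0.147122  (= +√(5/231))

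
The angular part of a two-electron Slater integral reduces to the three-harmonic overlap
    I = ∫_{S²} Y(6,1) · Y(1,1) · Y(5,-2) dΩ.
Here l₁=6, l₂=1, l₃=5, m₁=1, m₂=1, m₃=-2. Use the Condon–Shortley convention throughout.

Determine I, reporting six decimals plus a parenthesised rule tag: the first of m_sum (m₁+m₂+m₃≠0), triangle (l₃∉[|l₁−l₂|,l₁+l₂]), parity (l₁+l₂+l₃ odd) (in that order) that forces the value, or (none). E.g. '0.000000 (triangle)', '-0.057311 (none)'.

-0.129207 (none)

Checks pass: Σm=0; 12 even; l₃=5∈[5,7].
(2·6+1)(2·1+1)(2·5+1) = 429
Δ: 2! 10! 0! / 13! → 1/858
sum: t=1:−1/14400 = -1/14400
3j²(6 1 5; 0 0 0) = Δ·Π!·Σ² = 6/143  (sign +1)
sum: t=2:+1/60480 = 1/60480
3j²(6 1 5; 1 1 -2) = Δ·Π!·Σ² = 5/429  (sign -1)
combine: 4πI² = 429·6/143·5/429 = 30/143
take √, sign -1: I = -0.12920749
No selection rule forces the value: the integral is nonzero (none).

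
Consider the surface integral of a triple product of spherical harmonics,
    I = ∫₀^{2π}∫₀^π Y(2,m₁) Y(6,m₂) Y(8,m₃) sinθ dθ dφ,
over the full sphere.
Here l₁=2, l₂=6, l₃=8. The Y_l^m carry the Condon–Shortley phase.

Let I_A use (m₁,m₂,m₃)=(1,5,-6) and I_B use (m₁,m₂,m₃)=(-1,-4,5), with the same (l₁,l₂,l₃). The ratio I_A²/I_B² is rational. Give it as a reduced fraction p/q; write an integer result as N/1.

28/33

Shared (l₁,l₂,l₃)=(2,6,8): N and (l;000)² cancel in I_A²/I_B².
A: Δ = 0!·4!·12!/17! = 1/30940; Racah Σ t=0..0: t=0:+1/239500800 = 1/239500800; ⇒ 3j(2 6 8; 1 5 -6)² = 2/85, sgn +1
B: Δ = 0!·4!·12!/17! = 1/30940; Racah Σ t=0..0: t=0:+1/43545600 = 1/43545600; ⇒ 3j(2 6 8; -1 -4 5)² = 33/1190, sgn -1
I_A²/I_B² = (2/85)/(33/1190) = 28/33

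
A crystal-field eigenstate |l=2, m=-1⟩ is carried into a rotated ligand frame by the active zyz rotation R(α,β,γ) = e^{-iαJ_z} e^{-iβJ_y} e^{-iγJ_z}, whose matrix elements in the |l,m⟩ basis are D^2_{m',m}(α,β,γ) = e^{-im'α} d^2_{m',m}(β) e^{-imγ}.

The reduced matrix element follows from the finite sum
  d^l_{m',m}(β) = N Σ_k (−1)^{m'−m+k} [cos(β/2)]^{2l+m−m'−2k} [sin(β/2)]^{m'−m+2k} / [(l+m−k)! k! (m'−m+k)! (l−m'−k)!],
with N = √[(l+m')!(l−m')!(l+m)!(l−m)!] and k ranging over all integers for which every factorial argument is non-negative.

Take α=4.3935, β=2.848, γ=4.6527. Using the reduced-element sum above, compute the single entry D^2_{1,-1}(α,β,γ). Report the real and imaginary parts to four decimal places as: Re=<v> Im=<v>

Re=-0.8650 Im=-0.2294

Split into d^2_{1,-1}(β=2.8480) × two z-phases.
Half-angle: c=0.146270, s=0.989245. N=√(6·1·1·6)=6.000000
k: max(0,(-1)−(1))=0 … min(2+(-1),2−(1))=1
  k=0: (−1)^2·6.0000/(2)·0.1463^2·0.9892^2 = +0.062811
  k=1: (−1)^3·6.0000/(6)·0.1463^0·0.9892^4 = -0.957668
d^2_{1,-1}(2.8480) = +0.062811 -0.957668 = -0.894857
Phases: e^{-i·(1)·4.3935}=-0.313512+0.949584i, e^{-i·(-1)·4.6527}=-0.059654-0.998219i ⇒ D=-0.864964-0.229358i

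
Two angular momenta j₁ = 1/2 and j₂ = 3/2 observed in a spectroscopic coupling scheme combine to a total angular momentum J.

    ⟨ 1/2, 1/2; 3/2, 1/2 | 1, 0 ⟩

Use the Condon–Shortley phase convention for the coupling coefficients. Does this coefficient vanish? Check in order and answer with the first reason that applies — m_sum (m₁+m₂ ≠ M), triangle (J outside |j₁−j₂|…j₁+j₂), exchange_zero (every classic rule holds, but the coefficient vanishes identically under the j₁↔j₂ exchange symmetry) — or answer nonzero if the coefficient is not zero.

m-sum: m₁+m₂ = 1/2+1/2 = 1, M = 0  ✗ ⇒ coefficient is 0

m_sum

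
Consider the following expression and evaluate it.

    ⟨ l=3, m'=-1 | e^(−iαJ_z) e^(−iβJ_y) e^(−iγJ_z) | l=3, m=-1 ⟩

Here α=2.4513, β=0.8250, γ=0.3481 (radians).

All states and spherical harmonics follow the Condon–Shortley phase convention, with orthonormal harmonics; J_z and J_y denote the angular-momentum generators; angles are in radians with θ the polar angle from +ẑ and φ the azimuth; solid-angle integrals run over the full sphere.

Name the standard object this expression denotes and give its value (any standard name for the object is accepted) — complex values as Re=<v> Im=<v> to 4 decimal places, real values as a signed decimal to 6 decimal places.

Wigner D-matrix element, Re=0.1737 Im=-0.0619

This is a Wigner D-matrix element — the rotation-matrix element ⟨l m'| R(α,β,γ) |l m⟩ in the angular-momentum basis.
D^3_{-1,-1}(2.4513,0.8250,0.3481) = e^{-i·-1·2.4513}·d^3_{-1,-1}(0.8250)·e^{-i·-1·0.3481}. Compute d first:
With c≡cos(β/2)=0.916121 and s≡sin(β/2)=0.400901, N=[2·24·2·24]^{1/2}=48.000000
The bounds max(0,m−m')=0 and min(l+m,l−m')=2 give 3 terms
  k=0: (−1)^0·48.0000/(48)·0.9161^6·0.4009^0 = +0.591178
  k=1: (−1)^1·48.0000/(6)·0.9161^4·0.4009^2 = -0.905683
  k=2: (−1)^2·48.0000/(8)·0.9161^2·0.4009^4 = +0.130078
d^3_{-1,-1}(0.8250) = +0.591178 -0.905683 +0.130078 = -0.184426
Attach z-rotation phases: D = e^{-i(-1)(2.4513)}·(-0.184426)·e^{-i(-1)(0.3481)} = +0.173734-0.061885i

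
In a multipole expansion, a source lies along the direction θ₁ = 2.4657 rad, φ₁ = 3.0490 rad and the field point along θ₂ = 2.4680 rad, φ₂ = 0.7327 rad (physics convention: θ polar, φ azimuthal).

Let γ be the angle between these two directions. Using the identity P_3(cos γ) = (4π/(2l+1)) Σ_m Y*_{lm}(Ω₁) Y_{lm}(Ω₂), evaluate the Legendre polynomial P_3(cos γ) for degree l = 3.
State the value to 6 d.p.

Expand P_3 via completeness: Σ_{m} conj(Y_{3,m}) at Ω₁ times Y_{3,m} at Ω₂ —
  m=-3: Y*=(-0.098236, 0.028012)  Y=(-0.059445, -0.081993)  product (0.008136, 0.006390)
  m=-2: Y*=(-0.306703, 0.057455)  Y=(-0.032699, 0.309095)  product (-0.007730, -0.096679)
  m=-1: Y*=(-0.411316, 0.038194)  Y=(0.307876, -0.277024)  product (-0.116053, 0.125703)
  m=+0: Y*=(-0.012566, -0.000000)  Y=(-0.015861, 0.000000)  product (0.000199, 0.000000)
  m=+1: Y*=(0.411316, 0.038194)  Y=(-0.307876, -0.277024)  product (-0.116053, -0.125703)
  m=+2: Y*=(-0.306703, -0.057455)  Y=(-0.032699, -0.309095)  product (-0.007730, 0.096679)
  m=+3: Y*=(0.098236, 0.028012)  Y=(0.059445, -0.081993)  product (0.008136, -0.006390)
Total Σ_m = (-0.231095, 0.000000). Multiply by 1.795196: (-0.414862, 0.000000). P_3(cos γ) = -0.414862

-0.414862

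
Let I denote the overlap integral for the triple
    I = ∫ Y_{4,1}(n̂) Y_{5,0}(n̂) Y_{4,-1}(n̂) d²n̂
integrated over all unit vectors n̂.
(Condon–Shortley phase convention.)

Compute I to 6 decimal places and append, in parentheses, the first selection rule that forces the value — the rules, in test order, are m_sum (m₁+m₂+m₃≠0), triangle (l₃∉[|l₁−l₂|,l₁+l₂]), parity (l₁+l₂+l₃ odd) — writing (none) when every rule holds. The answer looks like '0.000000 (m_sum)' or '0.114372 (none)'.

Σlᵢ=13 odd — θ-integrand is odd under cosθ→−cosθ; I=0

0.000000 (parity)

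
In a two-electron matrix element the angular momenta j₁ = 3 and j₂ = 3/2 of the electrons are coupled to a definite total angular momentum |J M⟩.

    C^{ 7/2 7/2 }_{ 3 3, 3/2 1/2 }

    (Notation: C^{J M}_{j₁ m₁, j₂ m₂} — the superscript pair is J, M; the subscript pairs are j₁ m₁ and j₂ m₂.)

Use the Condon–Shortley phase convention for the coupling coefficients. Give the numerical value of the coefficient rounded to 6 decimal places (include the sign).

+0.816497

triangle: 1!×5!×2!/9! = 240/362880
(j±m)!: 6!×0!×2!×1!×7!×0! = 7257600
prefactor² = (2J+1)×Δ×N² = 38400
  k=0: +1/(0!×1!×0!×2!×5!×0!) = 1/240
Σ = 1/240  ⇒  CG² = 38400×(1/240)² = 2/3
CG = +√(2/3) = +0.816497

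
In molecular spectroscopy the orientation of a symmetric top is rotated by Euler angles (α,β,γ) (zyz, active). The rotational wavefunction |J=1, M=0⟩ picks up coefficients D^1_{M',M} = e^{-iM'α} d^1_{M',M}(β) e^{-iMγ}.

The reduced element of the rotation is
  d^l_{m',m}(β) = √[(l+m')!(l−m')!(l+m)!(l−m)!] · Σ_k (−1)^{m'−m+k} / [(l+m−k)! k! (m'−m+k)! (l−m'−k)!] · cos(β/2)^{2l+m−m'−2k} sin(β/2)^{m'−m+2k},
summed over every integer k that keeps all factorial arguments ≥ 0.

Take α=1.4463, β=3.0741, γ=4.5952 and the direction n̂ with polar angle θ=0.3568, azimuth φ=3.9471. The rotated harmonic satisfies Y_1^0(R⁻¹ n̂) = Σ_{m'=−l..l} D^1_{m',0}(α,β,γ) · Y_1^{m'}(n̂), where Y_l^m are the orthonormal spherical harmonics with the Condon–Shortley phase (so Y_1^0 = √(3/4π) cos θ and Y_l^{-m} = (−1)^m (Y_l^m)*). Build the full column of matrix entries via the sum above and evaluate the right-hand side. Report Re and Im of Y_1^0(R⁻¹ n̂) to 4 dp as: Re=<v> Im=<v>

Need the full column D^1_{m',0} for m'=−1..1 at α=1.4463, β=3.0741, γ=4.5952.
cos(β/2)=0.033740, sin(β/2)=0.999431
d^1_{-1,0}: single k=1 term ⇒ +0.047688;  D = +0.005922+0.047319i
d^1_{0,0}: k∈[0..1] ⇒ +0.001138 -0.998862 = -0.997723;  D = -0.997723+0.000000i
d^1_{1,0}: single k=0 term ⇒ -0.047688;  D = -0.005922+0.047319i
Y_1^{m'}(θ=0.3568,φ=3.9471) and Σ D·Y over m':
  (+0.0059+0.0473i)·(-0.0836+0.0870i)  (-0.9977+0.0000i)·(+0.4578+0.0000i)  (-0.0059+0.0473i)·(+0.0836+0.0870i)
Y_1^0(R⁻¹ n̂) = -0.466014+0.000000i

Re=-0.4660 Im=0.0000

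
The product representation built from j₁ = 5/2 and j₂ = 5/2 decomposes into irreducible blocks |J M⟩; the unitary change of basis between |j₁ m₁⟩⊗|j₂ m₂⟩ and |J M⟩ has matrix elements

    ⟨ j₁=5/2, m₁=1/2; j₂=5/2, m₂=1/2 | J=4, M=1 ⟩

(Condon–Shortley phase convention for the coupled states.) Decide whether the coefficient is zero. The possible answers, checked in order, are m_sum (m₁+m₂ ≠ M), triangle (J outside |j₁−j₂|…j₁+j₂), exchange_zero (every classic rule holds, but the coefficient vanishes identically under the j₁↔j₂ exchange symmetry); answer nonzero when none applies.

m-sum: m₁+m₂ = 1/2+1/2 = 1, M = 1  ✓
triangle: |j₁−j₂| = 0 ≤ J = 4 ≤ j₁+j₂ = 5  ✓
exchange: j₁=j₂ and m₁=m₂, and (−1)^(j₁+j₂−J) = (−1)^1 = −1 forces ⟨j₁m₁;j₂m₂|JM⟩ = −⟨j₂m₂;j₁m₁|JM⟩ = −⟨j₁m₁;j₂m₂|JM⟩ ⇒ the coefficient vanishes identically
Racah sum check: Σ_k collapses to 0 ⇒ CG = 0

exchange_zero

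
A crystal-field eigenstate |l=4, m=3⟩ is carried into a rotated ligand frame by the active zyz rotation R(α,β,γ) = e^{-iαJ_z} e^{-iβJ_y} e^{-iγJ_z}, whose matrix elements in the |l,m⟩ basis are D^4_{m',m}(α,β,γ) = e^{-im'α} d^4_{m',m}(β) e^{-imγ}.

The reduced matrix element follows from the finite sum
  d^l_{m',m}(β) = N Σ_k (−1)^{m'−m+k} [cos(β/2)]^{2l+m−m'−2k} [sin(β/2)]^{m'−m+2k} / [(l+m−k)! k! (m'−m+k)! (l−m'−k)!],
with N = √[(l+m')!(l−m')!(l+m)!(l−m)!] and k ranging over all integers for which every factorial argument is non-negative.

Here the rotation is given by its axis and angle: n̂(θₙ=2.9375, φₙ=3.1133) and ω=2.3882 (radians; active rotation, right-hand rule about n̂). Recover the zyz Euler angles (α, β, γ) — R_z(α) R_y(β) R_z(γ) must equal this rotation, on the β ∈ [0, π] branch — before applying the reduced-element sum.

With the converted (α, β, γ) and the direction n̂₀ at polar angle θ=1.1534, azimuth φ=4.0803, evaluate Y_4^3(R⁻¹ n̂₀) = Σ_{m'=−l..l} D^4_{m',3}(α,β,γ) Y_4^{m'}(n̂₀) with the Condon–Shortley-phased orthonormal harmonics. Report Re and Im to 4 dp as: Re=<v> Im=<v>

Axis–angle → zyz. n̂ = (sinθₙcosφₙ, sinθₙsinφₙ, cosθₙ) = (-0.202598, +0.005734, -0.979245), ω = 2.3882.
R = I cosω + sinω [n̂]ₓ + (1−cosω) n̂n̂ᵀ gives
  R = [-0.658389, +0.667910, +0.347017; -0.671927, -0.729315, +0.128891; +0.339172, -0.148310, +0.928960]
β = atan2(√(R₁₃²+R₂₃²), R₃₃) = 0.379204; α = atan2(R₂₃, R₁₃) mod 2π = 0.355633; γ = atan2(R₃₂, −R₃₁) mod 2π = 3.553811
Need the full column D^4_{m',3} for m'=−4..4 at α=0.3556, β=0.3792, γ=3.5538.
cos(β/2)=0.982079, sin(β/2)=0.188468
d^4_{-4,3}: single k=7 term ⇒ +0.000023;  D = -0.000023-0.000004i
d^4_{-3,3}: k∈[6..7] ⇒ +0.000303 -0.000002 = +0.000301;  D = -0.000297+0.000051i
d^4_{-2,3}: k∈[5..6] ⇒ +0.002528 -0.000031 = +0.002497;  D = -0.002160+0.001252i
d^4_{-1,3}: k∈[4..5] ⇒ +0.015526 -0.000343 = +0.015183;  D = -0.009662+0.011712i
d^4_{0,3}: k∈[3..4] ⇒ +0.072362 -0.002665 = +0.069697;  D = -0.022858+0.065842i
d^4_{1,3}: k∈[2..3] ⇒ +0.252944 -0.015526 = +0.237418;  D = +0.005102+0.237363i
d^4_{2,3}: k∈[1..2] ⇒ +0.621337 -0.068648 = +0.552689;  D = +0.203526+0.513850i
d^4_{3,3}: k∈[0..1] ⇒ +0.865312 -0.223076 = +0.642236;  D = +0.429605+0.477396i
d^4_{4,3}: single k=0 term ⇒ -0.469687;  D = -0.416086-0.217894i
Y_4^{m'}(θ=1.1534,φ=4.0803) and Σ D·Y over m':
  (-0.0000-0.0000i)·(-0.2527+0.1779i)  (-0.0003+0.0001i)·(+0.3673+0.1239i)  (-0.0022+0.0013i)·(-0.0127-0.0401i)  (-0.0097+0.0117i)·(+0.1916-0.2616i)  (-0.0229+0.0658i)·(-0.1042+0.0000i)  (+0.0051+0.2374i)·(-0.1916-0.2616i)  (+0.2035+0.5139i)·(-0.0127+0.0401i)  (+0.4296+0.4774i)·(-0.3673+0.1239i)  (-0.4161-0.2179i)·(-0.2527-0.1779i)
Y_4^3(R⁻¹ n̂) = -0.109032-0.040228i

Re=-0.1090 Im=-0.0402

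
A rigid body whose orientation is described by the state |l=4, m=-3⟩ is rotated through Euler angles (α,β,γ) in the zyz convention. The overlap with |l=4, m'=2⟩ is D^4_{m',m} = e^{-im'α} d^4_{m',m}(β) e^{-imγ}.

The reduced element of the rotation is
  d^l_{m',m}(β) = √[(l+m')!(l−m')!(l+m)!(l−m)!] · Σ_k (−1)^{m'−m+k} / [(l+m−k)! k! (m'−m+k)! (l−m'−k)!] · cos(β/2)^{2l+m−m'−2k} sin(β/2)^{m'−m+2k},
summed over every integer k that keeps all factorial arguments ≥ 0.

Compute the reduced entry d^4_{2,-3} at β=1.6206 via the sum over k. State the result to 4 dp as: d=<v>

d^4_{2,-3}(β=1.6206) via the finite sum:
c=cos(1.620600/2)=0.689281, s=sin(1.620600/2)=0.724494; N=√[720·2·1·5040]=2693.993318
Admissible k: 0..1 (factorial args all ≥0)
  k=0: (−1)^5·2693.9933/(240)·0.6893^3·0.7245^5 = -0.733750
  k=1: (−1)^6·2693.9933/(720)·0.6893^1·0.7245^7 = +0.270212
d^4_{2,-3}(1.6206) = -0.733750 +0.270212 = -0.463539

d=-0.4635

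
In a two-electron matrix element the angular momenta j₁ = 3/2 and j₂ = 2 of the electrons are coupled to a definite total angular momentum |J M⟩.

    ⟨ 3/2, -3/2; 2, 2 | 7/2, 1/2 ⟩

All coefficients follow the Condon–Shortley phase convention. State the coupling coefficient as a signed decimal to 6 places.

triangle: 0!*3!*4!/8! = 144/40320
(j±m)!: 0!*3!*4!*0!*4!*3! = 20736
prefactor² = (2J+1)*Δ*N² = 20736/35
  k=0: +1/(0!*0!*3!*4!*0!*0!) = 1/144
Σ = 1/144  ⇒  CG² = 20736/35*(1/144)² = 1/35
CG = +√(1/35) = +0.169031

+0.169031  (= +√(1/35))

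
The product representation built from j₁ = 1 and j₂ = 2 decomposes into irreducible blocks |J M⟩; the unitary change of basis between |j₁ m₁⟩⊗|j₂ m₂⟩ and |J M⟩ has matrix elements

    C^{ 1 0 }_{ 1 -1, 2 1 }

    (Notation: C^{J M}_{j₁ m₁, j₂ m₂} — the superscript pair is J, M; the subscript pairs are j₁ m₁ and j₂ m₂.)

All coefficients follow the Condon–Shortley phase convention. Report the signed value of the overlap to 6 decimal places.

+0.547723

j₁+j₂−J=2  J+j₁−j₂=0  J−j₁+j₂=2  j₁+j₂+J+1=5
(j₁±m₁, j₂±m₂, J±M) = (0,2,3,1,1,1)
P² = 6/5
sum k=2..2:
  [2] +1/2 = 1/2
S = 1/2
C² = P²·S² = 3/10 ; C = +0.547723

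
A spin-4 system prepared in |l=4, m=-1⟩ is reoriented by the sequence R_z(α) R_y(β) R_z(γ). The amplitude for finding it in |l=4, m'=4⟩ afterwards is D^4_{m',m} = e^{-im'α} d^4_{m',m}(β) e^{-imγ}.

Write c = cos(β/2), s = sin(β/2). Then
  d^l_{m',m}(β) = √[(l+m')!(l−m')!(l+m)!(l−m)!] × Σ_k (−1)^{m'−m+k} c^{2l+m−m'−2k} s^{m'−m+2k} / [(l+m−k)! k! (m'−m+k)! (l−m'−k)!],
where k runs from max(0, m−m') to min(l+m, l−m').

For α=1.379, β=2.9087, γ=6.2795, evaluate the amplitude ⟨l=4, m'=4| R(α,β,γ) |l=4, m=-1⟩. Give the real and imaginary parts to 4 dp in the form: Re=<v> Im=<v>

Re=-0.0082 Im=-0.0078

D^4_{4,-1}(1.3790,2.9087,6.2795) = e^{-i·4·1.3790}·d^4_{4,-1}(2.9087)·e^{-i·-1·6.2795}. Compute d first:
Half-angle: c=0.116183, s=0.993228. N=√(40320·1·6·120)=5387.986637
Admissible k: 0..0 (factorial args all ≥0)
  k=0: (−1)^5·5387.9866/(720)·0.1162^3·0.9932^5 = -0.011344
d^4_{4,-1}(2.9087) = -0.011344
Attach z-rotation phases: D = e^{-i(4)(1.3790)}·(-0.011344)·e^{-i(-1)(6.2795)} = -0.008195-0.007844i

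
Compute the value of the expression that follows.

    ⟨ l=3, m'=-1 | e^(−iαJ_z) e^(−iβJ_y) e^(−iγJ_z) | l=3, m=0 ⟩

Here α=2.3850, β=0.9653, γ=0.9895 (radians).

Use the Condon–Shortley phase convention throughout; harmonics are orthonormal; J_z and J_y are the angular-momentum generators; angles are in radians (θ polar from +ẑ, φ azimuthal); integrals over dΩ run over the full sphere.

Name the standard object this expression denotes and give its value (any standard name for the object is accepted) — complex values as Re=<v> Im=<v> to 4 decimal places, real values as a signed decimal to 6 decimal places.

This is a Wigner D-matrix element — the rotation-matrix element ⟨l m'| R(α,β,γ) |l m⟩ in the angular-momentum basis.
Split into d^3_{-1,0}(β=0.9653) × two z-phases.
With c≡cos(β/2)=0.885768 and s≡sin(β/2)=0.464128, N=[2·24·6·6]^{1/2}=41.569219
The bounds max(0,m−m')=1 and min(l+m,l−m')=3 give 3 terms
  k=1: (−1)^0·41.5692/(12)·0.8858^5·0.4641^1 = +0.876655
  k=2: (−1)^1·41.5692/(4)·0.8858^3·0.4641^3 = -0.722080
  k=3: (−1)^2·41.5692/(12)·0.8858^1·0.4641^5 = +0.066085
d^3_{-1,0}(0.9653) = +0.876655 -0.722080 +0.066085 = +0.220659
D = (-0.727179+0.686448i)·(+0.220659)·(+1.000000+0.000000i) = -0.160459+0.151471i

Wigner D-matrix element, Re=-0.1605 Im=0.1515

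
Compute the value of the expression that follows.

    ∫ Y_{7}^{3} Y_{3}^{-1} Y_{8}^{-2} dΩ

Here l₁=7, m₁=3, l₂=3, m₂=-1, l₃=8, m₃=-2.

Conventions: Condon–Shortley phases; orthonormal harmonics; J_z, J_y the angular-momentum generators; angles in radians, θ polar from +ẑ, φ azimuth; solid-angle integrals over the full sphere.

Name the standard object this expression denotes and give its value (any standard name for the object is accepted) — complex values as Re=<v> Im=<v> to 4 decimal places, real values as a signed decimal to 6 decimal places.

This is a Gaunt coefficient — the integral of a triple product of spherical harmonics over the sphere.
Checks pass: Σm=0; 18 even; l₃=8∈[4,10].
(2·7+1)(2·3+1)(2·8+1) = 1785
Δ: 2! 12! 4! / 19! → 1/5290740
sum: t=0:+1/7257600 t=1:−1/2073600 t=2:+1/7257600 = -1/4838400
3j²(7 3 8; 0 0 0) = Δ·Π!·Σ² = 252/20995  (sign -1)
sum: t=0:+1/7741440 t=1:−1/13063680 t=2:+1/348364800 = 29/522547200
3j²(7 3 8; 3 -1 -2) = Δ·Π!·Σ² = 1682/264537  (sign +1)
combine: 4πI² = 1785·252/20995·1682/264537 = 141288/1037153
take √, sign -1: I = -0.10411811

Gaunt coefficient, -0.104118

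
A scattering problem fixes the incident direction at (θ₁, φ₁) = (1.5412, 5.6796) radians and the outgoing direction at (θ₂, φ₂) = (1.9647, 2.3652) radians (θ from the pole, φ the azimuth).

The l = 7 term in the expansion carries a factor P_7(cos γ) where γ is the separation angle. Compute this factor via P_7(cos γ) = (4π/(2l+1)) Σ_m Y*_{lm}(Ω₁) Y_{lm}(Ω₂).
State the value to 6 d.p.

0.267223

Term-by-term m-sum for l=7 (normalisation 4π/15 = 0.837758):
  term(m=-7) = -0.050427-0.133507i   from Y*(Ω₁)=-0.233419+0.440484i, Y(Ω₂)=-0.189277+0.214782i
  term(m=-6) = -0.012512-0.021162i   from Y*(Ω₁)=-0.048982+0.025496i, Y(Ω₂)=+0.024044+0.444554i
  term(m=-5) = +0.052978+0.062042i   from Y*(Ω₁)=+0.359194+0.044648i, Y(Ω₂)=+0.166390+0.152042i
  term(m=-4) = -0.011092-0.009178i   from Y*(Ω₁)=+0.048397+0.043072i, Y(Ω₂)=-0.222073+0.008003i
  term(m=-3) = +0.089023+0.050785i   from Y*(Ω₁)=-0.077262-0.315775i, Y(Ω₂)=-0.216824+0.228868i
  term(m=-2) = -0.006310-0.002272i   from Y*(Ω₁)=+0.024521-0.064435i, Y(Ω₂)=-0.001752-0.097258i
  term(m=-1) = +0.099910+0.017439i   from Y*(Ω₁)=-0.256630+0.176924i, Y(Ω₂)=-0.232135-0.227992i
  term(m=+0) = -0.004166-0.000000i   from Y*(Ω₁)=-0.070167-0.000000i, Y(Ω₂)=+0.059378+0.000000i
  term(m=+1) = +0.099910-0.017439i   from Y*(Ω₁)=+0.256630+0.176924i, Y(Ω₂)=+0.232135-0.227992i
  term(m=+2) = -0.006310+0.002272i   from Y*(Ω₁)=+0.024521+0.064435i, Y(Ω₂)=-0.001752+0.097258i
  term(m=+3) = +0.089023-0.050785i   from Y*(Ω₁)=+0.077262-0.315775i, Y(Ω₂)=+0.216824+0.228868i
  term(m=+4) = -0.011092+0.009178i   from Y*(Ω₁)=+0.048397-0.043072i, Y(Ω₂)=-0.222073-0.008003i
  term(m=+5) = +0.052978-0.062042i   from Y*(Ω₁)=-0.359194+0.044648i, Y(Ω₂)=-0.166390+0.152042i
  term(m=+6) = -0.012512+0.021162i   from Y*(Ω₁)=-0.048982-0.025496i, Y(Ω₂)=+0.024044-0.444554i
  term(m=+7) = -0.050427+0.133507i   from Y*(Ω₁)=+0.233419+0.440484i, Y(Ω₂)=+0.189277+0.214782i
Accumulated sum +0.318973+0.000000i; after 4π/(2l+1) scaling, +0.267223+0.000000i ⇒ P_7 = 0.267223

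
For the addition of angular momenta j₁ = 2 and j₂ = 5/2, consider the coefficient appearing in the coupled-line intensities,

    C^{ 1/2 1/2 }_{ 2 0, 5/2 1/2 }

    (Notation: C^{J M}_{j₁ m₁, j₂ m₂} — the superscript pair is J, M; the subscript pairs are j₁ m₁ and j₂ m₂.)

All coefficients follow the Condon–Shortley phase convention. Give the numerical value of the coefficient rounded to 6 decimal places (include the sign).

+0.447214

triangle: 4!·0!·1!/6! = 24/720
(j±m)!: 2!·2!·3!·2!·1!·0! = 48
prefactor² = (2J+1)·Δ·N² = 16/5
  k=2: +1/(2!·2!·0!·1!·0!·0!) = 1/4
Σ = 1/4  ⇒  CG² = 16/5·(1/4)² = 1/5
CG = +√(1/5) = +0.447214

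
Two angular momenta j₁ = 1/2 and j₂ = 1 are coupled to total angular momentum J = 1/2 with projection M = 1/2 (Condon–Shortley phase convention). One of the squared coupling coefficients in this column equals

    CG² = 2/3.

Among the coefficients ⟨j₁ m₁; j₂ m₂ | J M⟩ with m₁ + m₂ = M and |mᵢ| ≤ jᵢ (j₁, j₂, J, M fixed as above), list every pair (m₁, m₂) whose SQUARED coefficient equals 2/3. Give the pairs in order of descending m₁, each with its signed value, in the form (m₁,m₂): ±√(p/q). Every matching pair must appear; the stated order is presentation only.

Admissible pairs with m₁+m₂ = M = 1/2: (-1/2,1), (1/2,0)
  (m₁,m₂)=(1/2,0): CG² = 1/3, CG = +√(1/3)
  (m₁,m₂)=(-1/2,1): CG² = 2/3, CG = −√(2/3)   ← matches the target
Pairs with CG² = 2/3: (-1/2,1): −√(2/3)

(-1/2,1): −√(2/3)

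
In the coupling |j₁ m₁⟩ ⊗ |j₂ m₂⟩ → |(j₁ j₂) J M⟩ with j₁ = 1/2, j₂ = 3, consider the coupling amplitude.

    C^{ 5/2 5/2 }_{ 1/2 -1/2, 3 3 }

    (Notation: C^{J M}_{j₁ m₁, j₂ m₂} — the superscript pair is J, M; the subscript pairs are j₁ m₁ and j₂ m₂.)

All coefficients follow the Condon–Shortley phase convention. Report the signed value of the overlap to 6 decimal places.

triangle: 1!·0!·5!/7! = 120/5040
(j±m)!: 0!·1!·6!·0!·5!·0! = 86400
prefactor² = (2J+1)·Δ·N² = 86400/7
  k=1: −1/(1!·0!·0!·5!·0!·0!) = -1/120
Σ = -1/120  ⇒  CG² = 86400/7·(-1/120)² = 6/7
CG = −√(6/7) = -0.925820

−√(6/7) ≈ -0.925820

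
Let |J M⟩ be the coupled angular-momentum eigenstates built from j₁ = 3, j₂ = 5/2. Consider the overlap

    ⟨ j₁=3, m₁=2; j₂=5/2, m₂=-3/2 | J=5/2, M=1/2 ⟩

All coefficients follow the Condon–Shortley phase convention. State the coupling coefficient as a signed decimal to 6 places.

√[6·3!3!2!/9! · 5!1!1!4!3!2!] = √(288/7)
  +(−1)^0/∏(0,3,1,1,2,1)! = 1/12  (running 1/12)
  +(−1)^1/∏(1,2,0,0,3,2)! = -1/24  (running 1/24)
⟨..|..⟩ = √(288/7)·(1/24) = +0.267261

+0.267261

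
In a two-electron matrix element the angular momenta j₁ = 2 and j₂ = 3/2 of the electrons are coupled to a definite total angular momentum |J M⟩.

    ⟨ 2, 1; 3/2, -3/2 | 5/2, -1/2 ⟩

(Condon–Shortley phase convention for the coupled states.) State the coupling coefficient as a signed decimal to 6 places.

+√(27/70) ≈ +0.621059

√[6·1!3!2!/7! · 3!1!0!3!2!3!] = √(216/35)
  +(−1)^0/∏(0,1,1,0,2,2)! = 1/4  (running 1/4)
⟨..|..⟩ = √(216/35)·(1/4) = +0.621059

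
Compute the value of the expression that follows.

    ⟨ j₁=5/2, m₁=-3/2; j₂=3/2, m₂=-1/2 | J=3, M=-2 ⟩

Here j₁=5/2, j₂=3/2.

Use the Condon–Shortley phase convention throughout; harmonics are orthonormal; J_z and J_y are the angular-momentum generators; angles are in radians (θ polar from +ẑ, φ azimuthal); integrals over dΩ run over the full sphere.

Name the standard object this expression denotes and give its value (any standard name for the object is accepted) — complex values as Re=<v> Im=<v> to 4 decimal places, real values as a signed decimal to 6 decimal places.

Clebsch–Gordan coefficient, −√(1/12) ≈ -0.288675

This is a Clebsch–Gordan (vector-coupling) coefficient.
√[7·1!4!2!/8! · 1!4!1!2!1!5!] = √(48)
  +(−1)^0/∏(0,1,4,1,0,1)! = 1/24  (running 1/24)
  +(−1)^1/∏(1,0,3,0,1,2)! = -1/12  (running -1/24)
⟨..|..⟩ = √(48)·(-1/24) = -0.288675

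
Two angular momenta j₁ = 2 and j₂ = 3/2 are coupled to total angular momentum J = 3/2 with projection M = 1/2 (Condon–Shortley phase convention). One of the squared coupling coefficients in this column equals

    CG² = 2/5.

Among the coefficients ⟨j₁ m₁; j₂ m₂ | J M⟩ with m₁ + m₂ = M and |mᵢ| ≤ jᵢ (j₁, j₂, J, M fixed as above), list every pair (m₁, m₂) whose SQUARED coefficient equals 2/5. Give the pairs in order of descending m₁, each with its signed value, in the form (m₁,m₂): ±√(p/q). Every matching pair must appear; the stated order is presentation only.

Admissible pairs with m₁+m₂ = M = 1/2: (-1,3/2), (0,1/2), (1,-1/2), (2,-3/2)
  (m₁,m₂)=(2,-3/2): CG² = 2/5, CG = +√(2/5)   ← matches the target
  (m₁,m₂)=(1,-1/2): CG² = 0/1, CG = 0
  (m₁,m₂)=(0,1/2): CG² = 1/5, CG = −√(1/5)
  (m₁,m₂)=(-1,3/2): CG² = 2/5, CG = +√(2/5)   ← matches the target
Pairs with CG² = 2/5: (2,-3/2): +√(2/5); (-1,3/2): +√(2/5)

(2,-3/2): +√(2/5); (-1,3/2): +√(2/5)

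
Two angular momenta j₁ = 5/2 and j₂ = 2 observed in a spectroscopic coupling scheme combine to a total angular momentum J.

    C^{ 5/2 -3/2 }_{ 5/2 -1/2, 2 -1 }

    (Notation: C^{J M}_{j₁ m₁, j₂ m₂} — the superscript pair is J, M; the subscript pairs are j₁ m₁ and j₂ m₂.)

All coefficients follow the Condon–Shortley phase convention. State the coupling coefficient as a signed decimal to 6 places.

√[6·2!3!2!/8! · 2!3!1!3!1!4!] = √(216/35)
  +(−1)^0/∏(0,2,3,1,0,1)! = 1/12  (running 1/12)
  +(−1)^1/∏(1,1,2,0,1,2)! = -1/4  (running -1/6)
⟨..|..⟩ = √(216/35)·(-1/6) = -0.414039

-0.414039  (= −√(6/35))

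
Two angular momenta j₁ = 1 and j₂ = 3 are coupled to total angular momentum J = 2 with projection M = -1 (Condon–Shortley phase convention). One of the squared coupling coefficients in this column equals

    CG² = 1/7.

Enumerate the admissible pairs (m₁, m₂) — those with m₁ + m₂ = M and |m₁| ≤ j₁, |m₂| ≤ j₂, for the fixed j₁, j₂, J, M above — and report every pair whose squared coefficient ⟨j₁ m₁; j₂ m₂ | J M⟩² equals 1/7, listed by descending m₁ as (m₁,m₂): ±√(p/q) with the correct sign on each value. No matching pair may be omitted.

Admissible pairs with m₁+m₂ = M = -1: (-1,0), (0,-1), (1,-2)
  (m₁,m₂)=(1,-2): CG² = 10/21, CG = +√(10/21)
  (m₁,m₂)=(0,-1): CG² = 8/21, CG = −√(8/21)
  (m₁,m₂)=(-1,0): CG² = 1/7, CG = +√(1/7)   ← matches the target
Pairs with CG² = 1/7: (-1,0): +√(1/7)

(-1,0): +√(1/7)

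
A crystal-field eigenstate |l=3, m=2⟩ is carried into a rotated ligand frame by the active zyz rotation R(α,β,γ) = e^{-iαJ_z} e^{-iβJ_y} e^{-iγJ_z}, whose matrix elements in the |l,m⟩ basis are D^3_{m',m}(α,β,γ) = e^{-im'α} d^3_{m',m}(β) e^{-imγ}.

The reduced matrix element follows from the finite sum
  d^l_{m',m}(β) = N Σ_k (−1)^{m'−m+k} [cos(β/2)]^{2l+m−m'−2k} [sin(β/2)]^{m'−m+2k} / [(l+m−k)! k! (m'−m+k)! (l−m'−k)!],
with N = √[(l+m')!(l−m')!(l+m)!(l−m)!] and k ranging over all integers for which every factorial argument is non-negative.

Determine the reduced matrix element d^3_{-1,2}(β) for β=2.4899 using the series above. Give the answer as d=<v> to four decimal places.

d^3_{-1,2}(β=2.4899) via the finite sum:
Half-angle: c=0.320111, s=0.947380. N=√(2·24·120·1)=75.894664
k: max(0,(2)−(-1))=3 … min(3+(2),3−(-1))=4
  k=3: (−1)^0·75.8947/(12)·0.3201^3·0.9474^3 = +0.176402
  k=4: (−1)^1·75.8947/(24)·0.3201^1·0.9474^5 = -0.772541
d^3_{-1,2}(2.4899) = +0.176402 -0.772541 = -0.596139

d=-0.5961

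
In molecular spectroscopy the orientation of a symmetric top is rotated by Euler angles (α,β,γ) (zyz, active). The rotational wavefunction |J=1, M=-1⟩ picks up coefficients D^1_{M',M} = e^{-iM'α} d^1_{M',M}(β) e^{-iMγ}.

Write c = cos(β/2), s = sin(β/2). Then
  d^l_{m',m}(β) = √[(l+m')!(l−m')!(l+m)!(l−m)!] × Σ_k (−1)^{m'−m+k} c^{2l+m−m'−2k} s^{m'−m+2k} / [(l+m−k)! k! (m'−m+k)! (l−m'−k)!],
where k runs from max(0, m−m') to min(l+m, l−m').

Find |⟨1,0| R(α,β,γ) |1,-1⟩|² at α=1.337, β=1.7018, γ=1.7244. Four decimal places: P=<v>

P=0.4915

D^1_{0,-1}(1.3370,1.7018,1.7244) = e^{-i·0·1.3370}·d^1_{0,-1}(1.7018)·e^{-i·-1·1.7244}. Compute d first:
With c≡cos(β/2)=0.659307 and s≡sin(β/2)=0.751874, N=[1·1·1·2]^{1/2}=1.414214
Admissible k: 0..0 (factorial args all ≥0)
  k=0: (−1)^1·1.4142/(1)·0.6593^1·0.7519^1 = -0.701048
d^1_{0,-1}(1.7018) = -0.701048
|D^1_{0,-1}|² = |d^1_{0,-1}(β)|² = (-0.701048)² = 0.491468 (the z-rotation phases have unit modulus)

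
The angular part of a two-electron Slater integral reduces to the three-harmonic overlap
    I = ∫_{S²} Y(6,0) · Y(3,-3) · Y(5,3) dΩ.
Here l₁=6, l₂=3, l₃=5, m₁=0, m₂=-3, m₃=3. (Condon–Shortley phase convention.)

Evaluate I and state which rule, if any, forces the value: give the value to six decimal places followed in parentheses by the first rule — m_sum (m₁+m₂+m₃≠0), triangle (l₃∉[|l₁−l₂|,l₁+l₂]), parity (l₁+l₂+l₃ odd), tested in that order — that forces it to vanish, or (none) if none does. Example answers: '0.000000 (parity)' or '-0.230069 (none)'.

m-sum 0 ✓  L=14 even ✓  3≤5≤9 ✓
Π(2lᵢ+1) = 13×7×11 = 1001
triangle coeff Δ(6,3,5) = 1/675675
Σ_t [1,3]: t=1:−1/8640 t=2:+1/2304 t=3:−1/8640 = 7/34560
(3j)²=7/429 [(6 3 5; 0 0 0)], sign=-1
Σ_t [0,0]: t=0:+1/69120 = 1/69120
(3j)²=4/429 [(6 3 5; 0 -3 3)], sign=+1
⇒ 4πI² = 196/1287
I = (-1)√(196/1287/(4π)) = -0.11008644
No selection rule forces the value: the integral is nonzero (none).

-0.110086 (none)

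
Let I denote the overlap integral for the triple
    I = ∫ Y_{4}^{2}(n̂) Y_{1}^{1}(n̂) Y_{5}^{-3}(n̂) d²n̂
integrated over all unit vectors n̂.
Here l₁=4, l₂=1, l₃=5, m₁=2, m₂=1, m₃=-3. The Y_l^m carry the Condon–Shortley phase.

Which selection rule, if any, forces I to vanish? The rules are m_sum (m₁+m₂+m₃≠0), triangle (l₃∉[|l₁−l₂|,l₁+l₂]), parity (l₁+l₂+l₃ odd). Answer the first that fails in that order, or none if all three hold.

none

Σmᵢ = 0  ✓
l₃∈[|l₁−l₂|,l₁+l₂]=[3,5], have l₃=5  ✓
Σlᵢ = 10 ⇒ even  ✓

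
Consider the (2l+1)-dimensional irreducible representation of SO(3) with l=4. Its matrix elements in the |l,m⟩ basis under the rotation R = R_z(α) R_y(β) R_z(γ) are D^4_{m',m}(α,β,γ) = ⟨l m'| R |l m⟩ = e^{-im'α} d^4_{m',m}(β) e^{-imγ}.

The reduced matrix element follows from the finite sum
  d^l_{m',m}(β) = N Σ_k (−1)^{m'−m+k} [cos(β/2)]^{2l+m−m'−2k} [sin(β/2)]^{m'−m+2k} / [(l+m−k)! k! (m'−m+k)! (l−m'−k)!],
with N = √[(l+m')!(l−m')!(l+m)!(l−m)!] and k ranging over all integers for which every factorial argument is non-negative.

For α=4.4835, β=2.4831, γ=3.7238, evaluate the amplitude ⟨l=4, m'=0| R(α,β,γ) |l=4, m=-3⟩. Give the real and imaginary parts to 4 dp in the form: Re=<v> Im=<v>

Split into d^4_{0,-3}(β=2.4831) × two z-phases.
c=cos(2.483100/2)=0.323330, s=sin(2.483100/2)=0.946286; N=√[24·24·1·5040]=1703.830978
k: max(0,(-3)−(0))=0 … min(4+(-3),4−(0))=1
  k=0: (−1)^3·1703.8310/(144)·0.3233^5·0.9463^3 = -0.035429
  k=1: (−1)^4·1703.8310/(144)·0.3233^3·0.9463^5 = +0.303469
d^4_{0,-3}(2.4831) = -0.035429 +0.303469 = +0.268040
Attach z-rotation phases: D = e^{-i(0)(4.4835)}·(+0.268040)·e^{-i(-3)(3.7238)} = +0.046886-0.263907i

Re=0.0469 Im=-0.2639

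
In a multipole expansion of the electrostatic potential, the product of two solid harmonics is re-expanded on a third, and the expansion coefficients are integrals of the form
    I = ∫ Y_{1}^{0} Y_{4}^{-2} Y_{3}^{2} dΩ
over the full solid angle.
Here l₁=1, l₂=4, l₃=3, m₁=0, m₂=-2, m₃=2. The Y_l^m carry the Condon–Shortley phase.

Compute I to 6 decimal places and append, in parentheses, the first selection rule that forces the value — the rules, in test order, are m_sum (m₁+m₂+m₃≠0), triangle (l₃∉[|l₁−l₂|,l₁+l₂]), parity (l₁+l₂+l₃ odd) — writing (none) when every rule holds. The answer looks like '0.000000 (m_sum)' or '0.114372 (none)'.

0.213244 (none)

Checks pass: Σm=0; 8 even; l₃=3∈[3,5].
(2·1+1)(2·4+1)(2·3+1) = 189
Δ: 2! 0! 6! / 9! → 1/252
sum: t=1:−1/36 = -1/36
3j²(1 4 3; 0 0 0) = Δ·Π!·Σ² = 4/63  (sign +1)
sum: t=1:−1/120 = -1/120
3j²(1 4 3; 0 -2 2) = Δ·Π!·Σ² = 1/21  (sign +1)
combine: 4πI² = 189·4/63·1/21 = 4/7
take √, sign +1: I = 0.21324362
No selection rule forces the value: the integral is nonzero (none).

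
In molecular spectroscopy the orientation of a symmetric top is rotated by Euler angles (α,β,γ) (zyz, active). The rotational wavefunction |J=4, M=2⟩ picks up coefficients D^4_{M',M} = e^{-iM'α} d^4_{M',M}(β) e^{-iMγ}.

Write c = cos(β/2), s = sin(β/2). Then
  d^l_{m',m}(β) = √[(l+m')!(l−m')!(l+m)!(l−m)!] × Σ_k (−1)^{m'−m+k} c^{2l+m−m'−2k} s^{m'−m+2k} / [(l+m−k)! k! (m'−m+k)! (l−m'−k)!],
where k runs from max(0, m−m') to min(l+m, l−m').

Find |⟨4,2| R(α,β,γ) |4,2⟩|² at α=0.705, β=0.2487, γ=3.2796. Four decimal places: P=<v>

P=0.5884

First d^4_{2,2}(β=0.2487), then the phase factors e^{-i(2)α} and e^{-i(2)γ}:
c=cos(0.248700/2)=0.992278, s=sin(0.248700/2)=0.124030; N=√[720·2·720·2]=1440.000000
Admissible k: 0..2 (factorial args all ≥0)
  k=0: (−1)^0·1440.0000/(1440)·0.9923^8·0.1240^0 = +0.939872
  k=1: (−1)^1·1440.0000/(120)·0.9923^6·0.1240^2 = -0.176212
  k=2: (−1)^2·1440.0000/(96)·0.9923^4·0.1240^4 = +0.003441
d^4_{2,2}(0.2487) = +0.939872 -0.176212 +0.003441 = +0.767102
|D^4_{2,2}|² = |d^4_{2,2}(β)|² = (+0.767102)² = 0.588445 (the z-rotation phases have unit modulus)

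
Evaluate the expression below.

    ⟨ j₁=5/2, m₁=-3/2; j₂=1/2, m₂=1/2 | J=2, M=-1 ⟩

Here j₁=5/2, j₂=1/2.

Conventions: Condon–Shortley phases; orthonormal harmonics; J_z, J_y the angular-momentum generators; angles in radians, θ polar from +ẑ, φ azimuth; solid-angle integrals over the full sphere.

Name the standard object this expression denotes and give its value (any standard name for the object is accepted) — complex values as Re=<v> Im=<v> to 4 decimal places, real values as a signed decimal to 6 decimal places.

This is a Clebsch–Gordan (vector-coupling) coefficient.
j₁+j₂−J=1  J+j₁−j₂=4  J−j₁+j₂=0  j₁+j₂+J+1=6
(j₁±m₁, j₂±m₂, J±M) = (1,4,1,0,1,3)
P² = 24
sum k=1..1:
  [1] −1/6 = -1/6
S = -1/6
C² = P²·S² = 2/3 ; C = -0.816497

Clebsch–Gordan coefficient, −√(2/3) ≈ -0.816497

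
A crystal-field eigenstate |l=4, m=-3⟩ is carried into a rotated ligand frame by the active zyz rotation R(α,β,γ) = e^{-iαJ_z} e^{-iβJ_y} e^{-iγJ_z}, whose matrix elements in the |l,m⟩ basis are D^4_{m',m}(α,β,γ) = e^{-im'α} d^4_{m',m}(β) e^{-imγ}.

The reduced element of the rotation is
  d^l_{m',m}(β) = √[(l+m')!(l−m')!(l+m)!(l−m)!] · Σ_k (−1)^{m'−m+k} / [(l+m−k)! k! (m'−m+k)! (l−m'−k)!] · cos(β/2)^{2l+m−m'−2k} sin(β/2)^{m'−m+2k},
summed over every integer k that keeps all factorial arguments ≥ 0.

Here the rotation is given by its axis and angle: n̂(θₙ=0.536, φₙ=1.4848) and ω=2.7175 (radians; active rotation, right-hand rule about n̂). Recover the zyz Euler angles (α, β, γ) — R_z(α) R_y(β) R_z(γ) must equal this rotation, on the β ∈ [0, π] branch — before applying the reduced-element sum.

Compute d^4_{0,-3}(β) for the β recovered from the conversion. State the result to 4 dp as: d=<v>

Axis–angle → zyz. n̂ = (sinθₙcosφₙ, sinθₙsinφₙ, cosθₙ) = (+0.043864, +0.508814, +0.859758), ω = 2.7175.
R = I cosω + sinω [n̂]ₓ + (1−cosω) n̂n̂ᵀ gives
  R = [-0.907735, -0.311125, +0.281458; +0.396446, -0.416564, +0.818111; -0.137289, +0.854211, +0.501474]
β = atan2(√(R₁₃²+R₂₃²), R₃₃) = 1.045495; α = atan2(R₂₃, R₁₃) mod 2π = 1.239446; γ = atan2(R₃₂, −R₃₁) mod 2π = 1.411438
d^4_{0,-3}(β=1.0455) via the finite sum:
With c≡cos(β/2)=0.866451 and s≡sin(β/2)=0.499263, N=[24·24·1·5040]^{1/2}=1703.830978
Admissible k: 0..1 (factorial args all ≥0)
  k=0: (−1)^3·1703.8310/(144)·0.8665^5·0.4993^3 = -0.719069
  k=1: (−1)^4·1703.8310/(144)·0.8665^3·0.4993^5 = +0.238748
d^4_{0,-3}(1.0455) = -0.719069 +0.238748 = -0.480320

d=-0.4803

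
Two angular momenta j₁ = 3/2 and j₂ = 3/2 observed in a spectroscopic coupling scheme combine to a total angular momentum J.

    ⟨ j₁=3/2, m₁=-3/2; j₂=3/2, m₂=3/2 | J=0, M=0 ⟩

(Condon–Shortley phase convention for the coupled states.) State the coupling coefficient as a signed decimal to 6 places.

−√(1/4) ≈ -0.500000

triangle: 3!*0!*0!/4! = 6/24
(j±m)!: 0!*3!*3!*0!*0!*0! = 36
prefactor² = (2J+1)*Δ*N² = 9
  k=3: −1/(3!*0!*0!*0!*0!*0!) = -1/6
Σ = -1/6  ⇒  CG² = 9*(-1/6)² = 1/4
CG = −√(1/4) = -0.500000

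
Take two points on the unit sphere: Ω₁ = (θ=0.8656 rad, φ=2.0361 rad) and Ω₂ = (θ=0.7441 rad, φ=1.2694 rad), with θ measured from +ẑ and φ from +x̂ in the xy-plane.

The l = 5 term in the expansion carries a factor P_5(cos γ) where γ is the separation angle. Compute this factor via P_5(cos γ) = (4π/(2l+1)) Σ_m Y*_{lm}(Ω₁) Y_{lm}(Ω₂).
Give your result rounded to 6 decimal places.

-0.291409

Term-by-term m-sum for l=5 (normalisation 4π/11 = 1.142397):
  term(m=-5) = -0.00605 - 0.00502j   from Y*(Ω₁)=-0.08649 - 0.08150j, Y(Ω₂)=0.06602 - 0.00422j
  term(m=-4) = -0.07249 + 0.00543j   from Y*(Ω₁)=-0.09160 + 0.30648j, Y(Ω₂)=0.08116 + 0.21226j
  term(m=-3) = -0.11780 + 0.13182j   from Y*(Ω₁)=0.41837 - 0.07392j, Y(Ω₂)=-0.32704 + 0.25730j
  term(m=-2) = 0.00221 + 0.05914j   from Y*(Ω₁)=-0.09909 - 0.13304j, Y(Ω₂)=-0.29390 - 0.20227j
  term(m=-1) = 0.01905 + 0.01835j   from Y*(Ω₁)=0.12859 - 0.25612j, Y(Ω₂)=-0.02740 + 0.08814j
  term(m=+0) = 0.09507 + 0.00000j   from Y*(Ω₁)=-0.24934 + 0.00000j, Y(Ω₂)=-0.38129 + 0.00000j
  term(m=+1) = 0.01905 - 0.01835j   from Y*(Ω₁)=-0.12859 - 0.25612j, Y(Ω₂)=0.02740 + 0.08814j
  term(m=+2) = 0.00221 - 0.05914j   from Y*(Ω₁)=-0.09909 + 0.13304j, Y(Ω₂)=-0.29390 + 0.20227j
  term(m=+3) = -0.11780 - 0.13182j   from Y*(Ω₁)=-0.41837 - 0.07392j, Y(Ω₂)=0.32704 + 0.25730j
  term(m=+4) = -0.07249 - 0.00543j   from Y*(Ω₁)=-0.09160 - 0.30648j, Y(Ω₂)=0.08116 - 0.21226j
  term(m=+5) = -0.00605 + 0.00502j   from Y*(Ω₁)=0.08649 - 0.08150j, Y(Ω₂)=-0.06602 - 0.00422j
Σ over m = -0.25509 + 0.00000j; ×(4π/11) → -0.29141 + 0.00000j. Real part: -0.291409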